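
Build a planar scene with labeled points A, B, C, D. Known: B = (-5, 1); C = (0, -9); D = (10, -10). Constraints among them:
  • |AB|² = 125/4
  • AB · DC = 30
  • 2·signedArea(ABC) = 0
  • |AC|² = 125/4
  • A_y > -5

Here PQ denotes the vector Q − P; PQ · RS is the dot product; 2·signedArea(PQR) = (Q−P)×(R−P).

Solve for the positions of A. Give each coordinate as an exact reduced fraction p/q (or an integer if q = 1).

A = (-5/2, -4)

1. A_x = -5/2  [2·signedArea(ABC) = 0 ∩ AB · DC = 30]
2. A_y = -4  [2·signedArea(ABC) = 0 ∩ AB · DC = 30]
   → A = (-5/2, -4)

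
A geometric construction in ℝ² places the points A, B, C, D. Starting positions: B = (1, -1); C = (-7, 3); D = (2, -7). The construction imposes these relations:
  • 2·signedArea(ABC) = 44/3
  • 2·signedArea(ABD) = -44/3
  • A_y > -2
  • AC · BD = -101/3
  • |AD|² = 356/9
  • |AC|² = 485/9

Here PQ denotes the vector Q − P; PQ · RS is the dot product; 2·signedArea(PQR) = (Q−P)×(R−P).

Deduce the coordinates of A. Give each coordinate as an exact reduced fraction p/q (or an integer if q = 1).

1. A_x = -4/3  [2·signedArea(ABC) = 44/3 ∩ AC · BD = -101/3]
2. A_y = -5/3  [2·signedArea(ABC) = 44/3 ∩ AC · BD = -101/3]
   → A = (-4/3, -5/3)

A = (-4/3, -5/3)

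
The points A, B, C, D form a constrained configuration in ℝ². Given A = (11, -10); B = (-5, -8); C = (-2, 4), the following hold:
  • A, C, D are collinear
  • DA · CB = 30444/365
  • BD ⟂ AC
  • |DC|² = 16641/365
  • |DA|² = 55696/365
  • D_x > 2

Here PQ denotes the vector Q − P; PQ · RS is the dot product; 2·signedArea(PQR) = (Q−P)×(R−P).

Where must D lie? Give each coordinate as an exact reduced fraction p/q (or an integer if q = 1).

D = (947/365, -346/365)

1. D_x = 947/365  [A, C, D are collinear ∩ BD ⟂ AC]
2. D_y = -346/365  [A, C, D are collinear ∩ BD ⟂ AC]
   → D = (947/365, -346/365)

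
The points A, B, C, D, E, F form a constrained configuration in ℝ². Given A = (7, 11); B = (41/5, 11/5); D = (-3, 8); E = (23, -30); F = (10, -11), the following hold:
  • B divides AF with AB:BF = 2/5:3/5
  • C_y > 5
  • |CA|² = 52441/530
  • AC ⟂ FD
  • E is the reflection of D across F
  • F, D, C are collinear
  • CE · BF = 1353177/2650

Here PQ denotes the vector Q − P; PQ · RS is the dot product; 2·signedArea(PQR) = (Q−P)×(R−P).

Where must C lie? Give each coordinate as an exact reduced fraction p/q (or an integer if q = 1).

1. C_x = -641/530  [F, D, C are collinear ∩ AC ⟂ FD]
2. C_y = 2853/530  [F, D, C are collinear ∩ AC ⟂ FD]
   → C = (-641/530, 2853/530)

C = (-641/530, 2853/530)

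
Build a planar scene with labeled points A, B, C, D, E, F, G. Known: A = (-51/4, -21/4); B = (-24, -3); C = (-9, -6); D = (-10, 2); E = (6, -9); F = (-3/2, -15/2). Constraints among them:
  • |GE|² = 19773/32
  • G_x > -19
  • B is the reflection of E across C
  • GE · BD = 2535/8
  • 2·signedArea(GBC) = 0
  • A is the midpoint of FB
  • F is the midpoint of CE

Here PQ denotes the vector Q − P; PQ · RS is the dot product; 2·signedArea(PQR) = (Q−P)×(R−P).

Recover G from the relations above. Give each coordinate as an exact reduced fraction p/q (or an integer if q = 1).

G = (-147/8, -33/8)

1. G_x = -147/8  [2·signedArea(GBC) = 0 ∩ GE · BD = 2535/8]
2. G_y = -33/8  [2·signedArea(GBC) = 0 ∩ GE · BD = 2535/8]
   → G = (-147/8, -33/8)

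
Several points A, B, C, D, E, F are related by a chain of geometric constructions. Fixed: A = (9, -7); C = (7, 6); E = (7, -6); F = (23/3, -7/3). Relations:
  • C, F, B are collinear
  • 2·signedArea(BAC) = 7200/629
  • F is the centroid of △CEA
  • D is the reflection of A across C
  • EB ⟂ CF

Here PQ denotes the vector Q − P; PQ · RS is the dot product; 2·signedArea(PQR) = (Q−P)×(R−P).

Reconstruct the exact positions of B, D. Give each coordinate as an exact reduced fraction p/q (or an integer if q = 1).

B = (5003/629, -3726/629)
D = (5, 19)

1. B_x = 5003/629  [C, F, B are collinear ∩ EB ⟂ CF]
2. B_y = -3726/629  [C, F, B are collinear ∩ EB ⟂ CF]
   → B = (5003/629, -3726/629)
3. D_x = 5  [D is the reflection of A across C]
4. D_y = 19  [D is the reflection of A across C]
   → D = (5, 19)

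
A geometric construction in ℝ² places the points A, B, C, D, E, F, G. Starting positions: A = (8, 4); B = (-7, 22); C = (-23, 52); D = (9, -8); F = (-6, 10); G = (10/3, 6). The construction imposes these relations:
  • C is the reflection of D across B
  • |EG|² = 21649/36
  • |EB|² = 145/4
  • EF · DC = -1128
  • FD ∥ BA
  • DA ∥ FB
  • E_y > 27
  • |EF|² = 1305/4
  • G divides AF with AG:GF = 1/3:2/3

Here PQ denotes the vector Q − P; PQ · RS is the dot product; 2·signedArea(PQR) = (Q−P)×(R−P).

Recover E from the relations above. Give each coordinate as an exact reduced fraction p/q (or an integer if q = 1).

E = (-15/2, 28)

1. E_x = -15/2  [line 32·x + -60·y + 1920 = 0 ∩ |EB|² = 145/4]
2. E_y = 28  [line 32·x + -60·y + 1920 = 0 ∩ |EB|² = 145/4]
   → E = (-15/2, 28)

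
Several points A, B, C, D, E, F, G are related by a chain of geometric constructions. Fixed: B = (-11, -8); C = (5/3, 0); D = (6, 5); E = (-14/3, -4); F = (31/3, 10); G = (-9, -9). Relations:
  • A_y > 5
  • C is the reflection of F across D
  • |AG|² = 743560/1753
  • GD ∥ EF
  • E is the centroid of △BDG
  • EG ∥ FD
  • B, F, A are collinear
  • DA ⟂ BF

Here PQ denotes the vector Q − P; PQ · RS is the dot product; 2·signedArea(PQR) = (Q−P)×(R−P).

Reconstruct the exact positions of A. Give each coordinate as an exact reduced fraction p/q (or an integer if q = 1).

A = (9357/1753, 10141/1753)

1. A_x = 9357/1753  [B, F, A are collinear ∩ DA ⟂ BF]
2. A_y = 10141/1753  [B, F, A are collinear ∩ DA ⟂ BF]
   → A = (9357/1753, 10141/1753)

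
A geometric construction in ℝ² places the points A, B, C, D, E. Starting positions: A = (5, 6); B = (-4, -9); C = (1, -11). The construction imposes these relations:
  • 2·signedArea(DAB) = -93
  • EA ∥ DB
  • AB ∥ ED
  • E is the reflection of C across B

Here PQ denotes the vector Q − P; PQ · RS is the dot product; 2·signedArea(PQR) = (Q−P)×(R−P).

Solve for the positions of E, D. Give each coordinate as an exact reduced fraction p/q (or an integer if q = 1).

D = (-18, -22)
E = (-9, -7)

1. E_x = -9  [E is the reflection of C across B]
2. E_y = -7  [E is the reflection of C across B]
   → E = (-9, -7)
3. D_x = -18  [EA ∥ DB ∩ AB ∥ ED]
4. D_y = -22  [EA ∥ DB ∩ AB ∥ ED]
   → D = (-18, -22)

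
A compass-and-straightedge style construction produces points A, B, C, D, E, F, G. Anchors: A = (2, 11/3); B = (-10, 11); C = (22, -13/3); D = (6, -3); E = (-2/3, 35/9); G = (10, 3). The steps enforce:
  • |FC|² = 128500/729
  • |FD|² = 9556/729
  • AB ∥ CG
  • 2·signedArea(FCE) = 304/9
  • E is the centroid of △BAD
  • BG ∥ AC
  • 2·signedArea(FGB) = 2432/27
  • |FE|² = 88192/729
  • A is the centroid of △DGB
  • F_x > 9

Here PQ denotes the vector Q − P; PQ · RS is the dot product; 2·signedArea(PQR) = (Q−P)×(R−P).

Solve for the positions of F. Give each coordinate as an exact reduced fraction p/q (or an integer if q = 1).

1. F_x = 82/9  [2·signedArea(FCE) = 304/9 ∩ 2·signedArea(FGB) = 2432/27]
2. F_y = -31/27  [2·signedArea(FCE) = 304/9 ∩ 2·signedArea(FGB) = 2432/27]
   → F = (82/9, -31/27)

F = (82/9, -31/27)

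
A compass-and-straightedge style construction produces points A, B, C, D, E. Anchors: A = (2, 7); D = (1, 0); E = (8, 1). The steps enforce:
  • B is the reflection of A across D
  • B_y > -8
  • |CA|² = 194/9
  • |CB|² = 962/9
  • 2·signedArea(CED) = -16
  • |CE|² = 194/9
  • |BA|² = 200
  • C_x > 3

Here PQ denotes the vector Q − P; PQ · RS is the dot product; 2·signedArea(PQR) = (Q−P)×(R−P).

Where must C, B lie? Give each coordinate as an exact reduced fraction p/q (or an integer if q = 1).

B = (0, -7)
C = (11/3, 8/3)

1. C_x = 11/3  [line 1·x + -7·y + 15 = 0 ∩ |CA|² = 194/9]
2. C_y = 8/3  [line 1·x + -7·y + 15 = 0 ∩ |CA|² = 194/9]
   → C = (11/3, 8/3)
3. B_x = 0  [B is the reflection of A across D]
4. B_y = -7  [B is the reflection of A across D]
   → B = (0, -7)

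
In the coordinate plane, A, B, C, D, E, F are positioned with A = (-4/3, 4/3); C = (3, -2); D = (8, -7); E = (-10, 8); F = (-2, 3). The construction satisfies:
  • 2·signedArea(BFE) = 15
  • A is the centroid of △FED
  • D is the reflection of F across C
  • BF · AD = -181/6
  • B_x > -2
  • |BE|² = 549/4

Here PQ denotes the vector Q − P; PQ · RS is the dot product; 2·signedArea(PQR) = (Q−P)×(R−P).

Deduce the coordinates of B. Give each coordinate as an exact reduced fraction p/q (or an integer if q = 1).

1. B_x = -1  [BF · AD = -181/6 ∩ 2·signedArea(BFE) = 15]
2. B_y = 1/2  [BF · AD = -181/6 ∩ 2·signedArea(BFE) = 15]
   → B = (-1, 1/2)

B = (-1, 1/2)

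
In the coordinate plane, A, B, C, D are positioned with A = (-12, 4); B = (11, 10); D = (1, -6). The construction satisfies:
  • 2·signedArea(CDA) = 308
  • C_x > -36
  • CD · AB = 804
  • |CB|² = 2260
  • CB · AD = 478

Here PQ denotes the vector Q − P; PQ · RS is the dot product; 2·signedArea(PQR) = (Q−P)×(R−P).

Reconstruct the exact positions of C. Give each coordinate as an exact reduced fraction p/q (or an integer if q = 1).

1. C_x = -35  [2·signedArea(CDA) = 308 ∩ CB · AD = 478]
2. C_y = -2  [2·signedArea(CDA) = 308 ∩ CB · AD = 478]
   → C = (-35, -2)

C = (-35, -2)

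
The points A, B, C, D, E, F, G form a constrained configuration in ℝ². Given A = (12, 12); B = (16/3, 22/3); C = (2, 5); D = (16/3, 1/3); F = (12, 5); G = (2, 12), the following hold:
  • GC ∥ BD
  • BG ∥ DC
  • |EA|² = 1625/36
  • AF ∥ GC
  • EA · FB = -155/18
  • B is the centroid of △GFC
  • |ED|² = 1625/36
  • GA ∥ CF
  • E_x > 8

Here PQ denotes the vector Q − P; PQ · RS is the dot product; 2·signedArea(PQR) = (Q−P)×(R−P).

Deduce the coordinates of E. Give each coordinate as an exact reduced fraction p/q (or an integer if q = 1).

1. E_x = 26/3  [line 20/3·x + -7/3·y + -781/18 = 0 ∩ |ED|² = 1625/36]
2. E_y = 37/6  [line 20/3·x + -7/3·y + -781/18 = 0 ∩ |ED|² = 1625/36]
   → E = (26/3, 37/6)

E = (26/3, 37/6)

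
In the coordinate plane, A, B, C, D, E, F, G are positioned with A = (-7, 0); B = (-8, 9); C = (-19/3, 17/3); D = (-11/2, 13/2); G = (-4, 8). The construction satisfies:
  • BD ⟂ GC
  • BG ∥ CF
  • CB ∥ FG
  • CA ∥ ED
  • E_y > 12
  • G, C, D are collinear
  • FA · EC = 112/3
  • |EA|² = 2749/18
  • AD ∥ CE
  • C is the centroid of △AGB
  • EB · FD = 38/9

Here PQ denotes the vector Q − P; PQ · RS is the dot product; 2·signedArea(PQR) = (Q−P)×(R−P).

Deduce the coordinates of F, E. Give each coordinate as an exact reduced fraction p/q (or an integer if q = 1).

E = (-29/6, 73/6)
F = (-7/3, 14/3)

1. F_x = -7/3  [CB ∥ FG ∩ BG ∥ CF]
2. F_y = 14/3  [CB ∥ FG ∩ BG ∥ CF]
   → F = (-7/3, 14/3)
3. E_x = -29/6  [CA ∥ ED ∩ AD ∥ CE]
4. E_y = 73/6  [CA ∥ ED ∩ AD ∥ CE]
   → E = (-29/6, 73/6)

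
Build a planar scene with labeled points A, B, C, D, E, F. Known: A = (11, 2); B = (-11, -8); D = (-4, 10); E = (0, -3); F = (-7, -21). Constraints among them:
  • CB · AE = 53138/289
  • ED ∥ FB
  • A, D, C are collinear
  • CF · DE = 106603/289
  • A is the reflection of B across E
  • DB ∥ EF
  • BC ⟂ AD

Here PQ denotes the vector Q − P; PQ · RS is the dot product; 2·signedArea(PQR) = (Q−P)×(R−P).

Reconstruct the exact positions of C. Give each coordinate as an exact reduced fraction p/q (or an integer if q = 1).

1. C_x = -571/289  [A, D, C are collinear ∩ BC ⟂ AD]
2. C_y = 2578/289  [A, D, C are collinear ∩ BC ⟂ AD]
   → C = (-571/289, 2578/289)

C = (-571/289, 2578/289)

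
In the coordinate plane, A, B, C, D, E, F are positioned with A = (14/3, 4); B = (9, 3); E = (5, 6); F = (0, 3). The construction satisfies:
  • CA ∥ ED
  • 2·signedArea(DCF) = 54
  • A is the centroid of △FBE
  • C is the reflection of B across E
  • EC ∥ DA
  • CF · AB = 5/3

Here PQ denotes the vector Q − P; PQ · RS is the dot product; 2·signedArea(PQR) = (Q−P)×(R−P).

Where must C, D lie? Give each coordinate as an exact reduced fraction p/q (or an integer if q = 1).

C = (1, 9)
D = (26/3, 1)

1. C_x = 1  [C is the reflection of B across E]
2. C_y = 9  [C is the reflection of B across E]
   → C = (1, 9)
3. D_x = 26/3  [EC ∥ DA ∩ CA ∥ ED]
4. D_y = 1  [EC ∥ DA ∩ CA ∥ ED]
   → D = (26/3, 1)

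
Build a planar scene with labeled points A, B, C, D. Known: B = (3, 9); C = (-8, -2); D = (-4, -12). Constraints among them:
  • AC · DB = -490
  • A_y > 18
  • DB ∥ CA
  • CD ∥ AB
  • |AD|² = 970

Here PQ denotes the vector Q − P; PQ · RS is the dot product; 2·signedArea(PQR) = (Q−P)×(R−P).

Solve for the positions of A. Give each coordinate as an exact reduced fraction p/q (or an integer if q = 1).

A = (-1, 19)

1. A_x = -1  [CD ∥ AB ∩ DB ∥ CA]
2. A_y = 19  [CD ∥ AB ∩ DB ∥ CA]
   → A = (-1, 19)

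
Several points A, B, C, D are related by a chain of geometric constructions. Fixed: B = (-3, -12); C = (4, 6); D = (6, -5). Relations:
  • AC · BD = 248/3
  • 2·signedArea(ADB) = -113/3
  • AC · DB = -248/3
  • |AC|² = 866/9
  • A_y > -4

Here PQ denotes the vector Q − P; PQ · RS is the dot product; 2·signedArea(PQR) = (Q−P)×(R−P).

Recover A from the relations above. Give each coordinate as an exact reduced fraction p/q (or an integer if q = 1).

A = (7/3, -11/3)

1. A_x = 7/3  [AC · DB = -248/3 ∩ 2·signedArea(ADB) = -113/3]
2. A_y = -11/3  [AC · DB = -248/3 ∩ 2·signedArea(ADB) = -113/3]
   → A = (7/3, -11/3)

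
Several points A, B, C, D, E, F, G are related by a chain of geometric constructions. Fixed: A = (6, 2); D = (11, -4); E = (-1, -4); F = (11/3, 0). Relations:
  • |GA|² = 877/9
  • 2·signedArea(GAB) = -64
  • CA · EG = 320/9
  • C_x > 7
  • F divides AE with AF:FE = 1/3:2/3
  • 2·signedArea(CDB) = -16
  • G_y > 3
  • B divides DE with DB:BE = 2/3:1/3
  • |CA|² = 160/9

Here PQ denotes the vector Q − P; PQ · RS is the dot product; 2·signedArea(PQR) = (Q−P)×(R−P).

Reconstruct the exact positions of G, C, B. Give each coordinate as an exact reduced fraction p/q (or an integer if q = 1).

1. B_x = 3  [B divides DE with DB:BE = 2/3:1/3]
2. B_y = -4  [B divides DE with DB:BE = 2/3:1/3]
   → B = (3, -4)
3. C_y = -2  [2·signedArea(CDB) = -16]
4. C_x = 22/3  [|CA|² = 160/9]
   → C = (22/3, -2)
5. G_x = -11/3  [2·signedArea(GAB) = -64 ∩ CA · EG = 320/9]
6. G_y = 4  [2·signedArea(GAB) = -64 ∩ CA · EG = 320/9]
   → G = (-11/3, 4)

B = (3, -4)
C = (22/3, -2)
G = (-11/3, 4)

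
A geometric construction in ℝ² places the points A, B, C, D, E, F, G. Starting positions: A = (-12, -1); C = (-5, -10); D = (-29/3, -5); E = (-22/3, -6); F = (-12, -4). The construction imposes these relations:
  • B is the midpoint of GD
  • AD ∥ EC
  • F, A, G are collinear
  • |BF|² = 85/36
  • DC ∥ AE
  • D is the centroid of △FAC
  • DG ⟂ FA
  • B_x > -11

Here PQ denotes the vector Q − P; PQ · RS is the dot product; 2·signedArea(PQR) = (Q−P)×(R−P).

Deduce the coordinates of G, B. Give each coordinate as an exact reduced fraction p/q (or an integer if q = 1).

B = (-65/6, -5)
G = (-12, -5)

1. G_x = -12  [F, A, G are collinear ∩ DG ⟂ FA]
2. G_y = -5  [F, A, G are collinear ∩ DG ⟂ FA]
   → G = (-12, -5)
3. B_x = -65/6  [B is the midpoint of GD]
4. B_y = -5  [B is the midpoint of GD]
   → B = (-65/6, -5)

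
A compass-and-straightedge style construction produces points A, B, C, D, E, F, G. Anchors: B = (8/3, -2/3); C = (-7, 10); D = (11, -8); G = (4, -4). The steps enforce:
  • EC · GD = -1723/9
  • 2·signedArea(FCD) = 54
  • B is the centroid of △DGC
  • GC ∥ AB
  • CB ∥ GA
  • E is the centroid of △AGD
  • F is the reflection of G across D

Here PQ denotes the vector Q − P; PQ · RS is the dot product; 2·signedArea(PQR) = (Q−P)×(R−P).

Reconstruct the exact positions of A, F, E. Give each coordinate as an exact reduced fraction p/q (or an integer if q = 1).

1. A_x = 41/3  [GC ∥ AB ∩ CB ∥ GA]
2. A_y = -44/3  [GC ∥ AB ∩ CB ∥ GA]
   → A = (41/3, -44/3)
3. F_x = 18  [F is the reflection of G across D]
4. F_y = -12  [F is the reflection of G across D]
   → F = (18, -12)
5. E_x = 86/9  [E is the centroid of △AGD]
6. E_y = -80/9  [E is the centroid of △AGD]
   → E = (86/9, -80/9)

A = (41/3, -44/3)
E = (86/9, -80/9)
F = (18, -12)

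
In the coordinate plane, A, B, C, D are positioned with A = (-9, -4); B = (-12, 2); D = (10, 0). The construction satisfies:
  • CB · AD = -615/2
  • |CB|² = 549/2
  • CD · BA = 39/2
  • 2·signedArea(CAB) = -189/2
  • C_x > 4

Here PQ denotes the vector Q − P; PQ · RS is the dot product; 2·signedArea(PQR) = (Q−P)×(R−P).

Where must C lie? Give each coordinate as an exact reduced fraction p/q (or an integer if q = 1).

C = (9/2, 1/2)

1. C_x = 9/2  [CB · AD = -615/2 ∩ 2·signedArea(CAB) = -189/2]
2. C_y = 1/2  [CB · AD = -615/2 ∩ 2·signedArea(CAB) = -189/2]
   → C = (9/2, 1/2)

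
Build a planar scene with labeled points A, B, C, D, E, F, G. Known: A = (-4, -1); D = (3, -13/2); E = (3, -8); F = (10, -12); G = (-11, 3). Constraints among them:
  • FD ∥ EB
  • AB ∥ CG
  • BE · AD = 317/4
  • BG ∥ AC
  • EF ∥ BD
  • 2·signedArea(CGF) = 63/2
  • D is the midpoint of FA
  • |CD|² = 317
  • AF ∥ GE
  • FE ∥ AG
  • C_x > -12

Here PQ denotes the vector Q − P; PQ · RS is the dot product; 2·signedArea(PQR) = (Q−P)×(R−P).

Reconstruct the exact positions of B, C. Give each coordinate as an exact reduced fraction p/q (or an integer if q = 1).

1. B_x = -4  [EF ∥ BD ∩ FD ∥ EB]
2. B_y = -5/2  [EF ∥ BD ∩ FD ∥ EB]
   → B = (-4, -5/2)
3. C_x = -11  [AB ∥ CG ∩ BG ∥ AC]
4. C_y = 9/2  [AB ∥ CG ∩ BG ∥ AC]
   → C = (-11, 9/2)

B = (-4, -5/2)
C = (-11, 9/2)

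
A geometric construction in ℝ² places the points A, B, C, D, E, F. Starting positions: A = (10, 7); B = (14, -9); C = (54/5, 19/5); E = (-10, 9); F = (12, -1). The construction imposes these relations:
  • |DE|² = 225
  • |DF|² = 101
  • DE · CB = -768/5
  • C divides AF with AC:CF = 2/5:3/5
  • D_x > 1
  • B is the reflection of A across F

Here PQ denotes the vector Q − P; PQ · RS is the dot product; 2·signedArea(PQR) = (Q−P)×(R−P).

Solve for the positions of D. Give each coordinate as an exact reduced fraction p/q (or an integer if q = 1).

D = (2, 0)

1. D_x = 2  [line -16/5·x + 64/5·y + 32/5 = 0 ∩ |DE|² = 225]
2. D_y = 0  [line -16/5·x + 64/5·y + 32/5 = 0 ∩ |DE|² = 225]
   → D = (2, 0)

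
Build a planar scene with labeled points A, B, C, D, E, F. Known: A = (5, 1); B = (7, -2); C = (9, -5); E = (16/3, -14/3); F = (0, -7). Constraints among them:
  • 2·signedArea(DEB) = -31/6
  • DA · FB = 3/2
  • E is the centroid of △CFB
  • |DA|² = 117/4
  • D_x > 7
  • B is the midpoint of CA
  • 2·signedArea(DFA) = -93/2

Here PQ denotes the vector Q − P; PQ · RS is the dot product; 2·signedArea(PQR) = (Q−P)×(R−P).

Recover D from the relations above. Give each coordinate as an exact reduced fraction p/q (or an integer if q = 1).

1. D_x = 8  [2·signedArea(DFA) = -93/2 ∩ DA · FB = 3/2]
2. D_y = -7/2  [2·signedArea(DFA) = -93/2 ∩ DA · FB = 3/2]
   → D = (8, -7/2)

D = (8, -7/2)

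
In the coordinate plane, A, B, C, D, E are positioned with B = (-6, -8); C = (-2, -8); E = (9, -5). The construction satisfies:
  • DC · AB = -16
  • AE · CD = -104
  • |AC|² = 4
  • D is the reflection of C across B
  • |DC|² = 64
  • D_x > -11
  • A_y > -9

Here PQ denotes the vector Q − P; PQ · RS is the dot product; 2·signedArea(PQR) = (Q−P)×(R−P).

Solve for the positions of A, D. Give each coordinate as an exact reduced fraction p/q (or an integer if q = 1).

A = (-4, -8)
D = (-10, -8)

1. D_x = -10  [D is the reflection of C across B]
2. D_y = -8  [D is the reflection of C across B]
   → D = (-10, -8)
3. A_x = -4  [AE · CD = -104]
4. A_y = -8  [|AC|² = 4]
   → A = (-4, -8)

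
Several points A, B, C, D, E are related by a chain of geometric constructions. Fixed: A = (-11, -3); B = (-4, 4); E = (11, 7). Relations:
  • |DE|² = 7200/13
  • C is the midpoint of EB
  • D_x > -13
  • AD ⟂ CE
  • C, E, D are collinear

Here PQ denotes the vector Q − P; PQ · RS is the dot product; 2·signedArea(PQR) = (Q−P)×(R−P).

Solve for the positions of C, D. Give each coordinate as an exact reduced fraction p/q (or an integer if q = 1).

1. C_x = 7/2  [C is the midpoint of EB]
2. C_y = 11/2  [C is the midpoint of EB]
   → C = (7/2, 11/2)
3. D_x = -157/13  [C, E, D are collinear ∩ AD ⟂ CE]
4. D_y = 31/13  [C, E, D are collinear ∩ AD ⟂ CE]
   → D = (-157/13, 31/13)

C = (7/2, 11/2)
D = (-157/13, 31/13)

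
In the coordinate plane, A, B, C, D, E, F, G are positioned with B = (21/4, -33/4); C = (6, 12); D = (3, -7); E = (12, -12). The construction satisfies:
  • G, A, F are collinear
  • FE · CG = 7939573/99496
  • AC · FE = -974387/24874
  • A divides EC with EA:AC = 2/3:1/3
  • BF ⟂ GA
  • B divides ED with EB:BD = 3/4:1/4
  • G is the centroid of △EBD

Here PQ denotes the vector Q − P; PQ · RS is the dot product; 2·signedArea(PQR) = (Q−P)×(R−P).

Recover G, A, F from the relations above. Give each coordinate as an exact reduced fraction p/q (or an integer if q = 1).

1. G_x = 27/4  [G is the centroid of △EBD]
2. G_y = -109/12  [G is the centroid of △EBD]
   → G = (27/4, -109/12)
3. A_x = 8  [A divides EC with EA:AC = 2/3:1/3]
4. A_y = 4  [A divides EC with EA:AC = 2/3:1/3]
   → A = (8, 4)
5. F_x = 339049/49748  [G, A, F are collinear ∩ BF ⟂ GA]
6. F_y = -417861/49748  [G, A, F are collinear ∩ BF ⟂ GA]
   → F = (339049/49748, -417861/49748)

A = (8, 4)
F = (339049/49748, -417861/49748)
G = (27/4, -109/12)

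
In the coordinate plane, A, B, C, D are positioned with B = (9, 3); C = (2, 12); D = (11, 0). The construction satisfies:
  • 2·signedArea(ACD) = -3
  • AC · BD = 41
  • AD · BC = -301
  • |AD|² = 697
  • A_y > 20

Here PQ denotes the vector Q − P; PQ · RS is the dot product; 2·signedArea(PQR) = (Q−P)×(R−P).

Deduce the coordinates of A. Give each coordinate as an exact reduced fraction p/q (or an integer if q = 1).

A = (-5, 21)

1. A_x = -5  [AD · BC = -301 ∩ AC · BD = 41]
2. A_y = 21  [AD · BC = -301 ∩ AC · BD = 41]
   → A = (-5, 21)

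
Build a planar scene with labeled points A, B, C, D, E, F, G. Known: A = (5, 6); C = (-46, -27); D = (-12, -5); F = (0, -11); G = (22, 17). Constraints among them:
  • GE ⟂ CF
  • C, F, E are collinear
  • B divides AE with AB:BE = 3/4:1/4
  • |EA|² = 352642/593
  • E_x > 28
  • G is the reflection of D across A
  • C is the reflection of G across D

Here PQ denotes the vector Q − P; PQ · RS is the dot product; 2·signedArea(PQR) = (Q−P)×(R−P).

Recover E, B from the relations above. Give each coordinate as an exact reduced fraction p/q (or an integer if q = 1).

1. E_x = 16790/593  [C, F, E are collinear ∩ GE ⟂ CF]
2. E_y = -683/593  [C, F, E are collinear ∩ GE ⟂ CF]
   → E = (16790/593, -683/593)
3. B_x = 53335/2372  [B divides AE with AB:BE = 3/4:1/4]
4. B_y = 1509/2372  [B divides AE with AB:BE = 3/4:1/4]
   → B = (53335/2372, 1509/2372)

B = (53335/2372, 1509/2372)
E = (16790/593, -683/593)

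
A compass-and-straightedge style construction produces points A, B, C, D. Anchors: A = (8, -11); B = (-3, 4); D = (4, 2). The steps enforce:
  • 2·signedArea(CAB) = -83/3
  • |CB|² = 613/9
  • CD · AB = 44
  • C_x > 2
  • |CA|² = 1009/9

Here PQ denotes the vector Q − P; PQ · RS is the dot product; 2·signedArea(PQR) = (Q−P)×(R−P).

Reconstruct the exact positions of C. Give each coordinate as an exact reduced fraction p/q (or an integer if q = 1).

1. C_x = 3  [2·signedArea(CAB) = -83/3 ∩ CD · AB = 44]
2. C_y = -5/3  [2·signedArea(CAB) = -83/3 ∩ CD · AB = 44]
   → C = (3, -5/3)

C = (3, -5/3)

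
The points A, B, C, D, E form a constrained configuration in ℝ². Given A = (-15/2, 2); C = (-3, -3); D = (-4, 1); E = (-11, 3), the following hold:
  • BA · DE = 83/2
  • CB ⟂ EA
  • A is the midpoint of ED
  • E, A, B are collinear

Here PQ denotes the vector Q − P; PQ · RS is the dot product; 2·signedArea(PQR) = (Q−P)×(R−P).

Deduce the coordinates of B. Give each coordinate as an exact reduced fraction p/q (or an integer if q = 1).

1. B_x = -107/53  [E, A, B are collinear ∩ CB ⟂ EA]
2. B_y = 23/53  [E, A, B are collinear ∩ CB ⟂ EA]
   → B = (-107/53, 23/53)

B = (-107/53, 23/53)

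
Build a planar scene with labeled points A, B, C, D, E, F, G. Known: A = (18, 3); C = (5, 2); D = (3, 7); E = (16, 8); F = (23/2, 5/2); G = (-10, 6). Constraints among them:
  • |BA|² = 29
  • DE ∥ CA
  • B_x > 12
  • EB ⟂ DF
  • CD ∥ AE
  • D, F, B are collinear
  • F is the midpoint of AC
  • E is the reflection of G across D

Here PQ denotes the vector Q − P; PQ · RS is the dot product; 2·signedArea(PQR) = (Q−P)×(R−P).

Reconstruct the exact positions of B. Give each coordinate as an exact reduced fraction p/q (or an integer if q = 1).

B = (2357/185, 341/185)

1. B_x = 2357/185  [D, F, B are collinear ∩ EB ⟂ DF]
2. B_y = 341/185  [D, F, B are collinear ∩ EB ⟂ DF]
   → B = (2357/185, 341/185)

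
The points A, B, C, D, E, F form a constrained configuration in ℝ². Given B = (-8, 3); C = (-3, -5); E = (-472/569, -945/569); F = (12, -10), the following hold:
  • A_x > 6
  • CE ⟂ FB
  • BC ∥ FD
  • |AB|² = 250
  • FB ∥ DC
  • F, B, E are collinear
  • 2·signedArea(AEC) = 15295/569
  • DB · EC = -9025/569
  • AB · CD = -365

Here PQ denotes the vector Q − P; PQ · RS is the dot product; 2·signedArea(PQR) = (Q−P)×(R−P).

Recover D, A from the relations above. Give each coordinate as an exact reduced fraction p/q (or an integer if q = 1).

1. D_x = 17  [FB ∥ DC ∩ BC ∥ FD]
2. D_y = -18  [FB ∥ DC ∩ BC ∥ FD]
   → D = (17, -18)
3. A_x = 7  [line 1900/569·x + -1235/569·y + -15770/569 = 0 ∩ |AB|² = 250]
4. A_y = -2  [line 1900/569·x + -1235/569·y + -15770/569 = 0 ∩ |AB|² = 250]
   → A = (7, -2)

A = (7, -2)
D = (17, -18)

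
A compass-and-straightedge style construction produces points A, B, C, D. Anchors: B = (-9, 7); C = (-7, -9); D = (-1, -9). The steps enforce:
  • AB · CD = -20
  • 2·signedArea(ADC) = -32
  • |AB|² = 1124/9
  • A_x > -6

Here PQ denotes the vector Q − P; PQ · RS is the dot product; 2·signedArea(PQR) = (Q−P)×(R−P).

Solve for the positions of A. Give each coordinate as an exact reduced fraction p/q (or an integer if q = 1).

1. A_x = -17/3  [AB · CD = -20 ∩ 2·signedArea(ADC) = -32]
2. A_y = -11/3  [AB · CD = -20 ∩ 2·signedArea(ADC) = -32]
   → A = (-17/3, -11/3)

A = (-17/3, -11/3)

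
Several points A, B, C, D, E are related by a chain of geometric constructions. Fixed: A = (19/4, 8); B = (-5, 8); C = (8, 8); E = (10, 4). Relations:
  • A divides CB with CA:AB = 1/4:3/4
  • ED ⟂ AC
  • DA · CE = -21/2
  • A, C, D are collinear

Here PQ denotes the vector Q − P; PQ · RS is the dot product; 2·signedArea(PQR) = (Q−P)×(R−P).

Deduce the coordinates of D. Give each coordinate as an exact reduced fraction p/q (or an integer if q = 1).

1. D_x = 10  [A, C, D are collinear ∩ ED ⟂ AC]
2. D_y = 8  [A, C, D are collinear ∩ ED ⟂ AC]
   → D = (10, 8)

D = (10, 8)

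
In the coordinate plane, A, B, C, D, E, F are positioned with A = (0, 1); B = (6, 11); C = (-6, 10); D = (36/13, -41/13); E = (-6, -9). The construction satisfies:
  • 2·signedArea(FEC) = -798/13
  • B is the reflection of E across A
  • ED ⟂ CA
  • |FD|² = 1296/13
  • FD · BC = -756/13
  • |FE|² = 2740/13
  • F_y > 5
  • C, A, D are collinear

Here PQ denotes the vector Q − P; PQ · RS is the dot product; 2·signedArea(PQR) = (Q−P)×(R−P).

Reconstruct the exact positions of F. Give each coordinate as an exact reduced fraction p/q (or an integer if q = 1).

F = (-36/13, 67/13)

1. F_x = -36/13  [2·signedArea(FEC) = -798/13 ∩ FD · BC = -756/13]
2. F_y = 67/13  [2·signedArea(FEC) = -798/13 ∩ FD · BC = -756/13]
   → F = (-36/13, 67/13)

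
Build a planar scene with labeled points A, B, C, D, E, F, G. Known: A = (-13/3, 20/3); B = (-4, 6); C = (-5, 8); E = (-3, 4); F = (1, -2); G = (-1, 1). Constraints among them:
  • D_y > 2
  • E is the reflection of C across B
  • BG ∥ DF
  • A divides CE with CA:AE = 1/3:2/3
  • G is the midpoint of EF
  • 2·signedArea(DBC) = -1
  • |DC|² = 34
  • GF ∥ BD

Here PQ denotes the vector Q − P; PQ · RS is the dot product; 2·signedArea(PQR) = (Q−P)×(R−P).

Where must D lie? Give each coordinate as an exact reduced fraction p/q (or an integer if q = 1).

1. D_x = -2  [BG ∥ DF ∩ GF ∥ BD]
2. D_y = 3  [BG ∥ DF ∩ GF ∥ BD]
   → D = (-2, 3)

D = (-2, 3)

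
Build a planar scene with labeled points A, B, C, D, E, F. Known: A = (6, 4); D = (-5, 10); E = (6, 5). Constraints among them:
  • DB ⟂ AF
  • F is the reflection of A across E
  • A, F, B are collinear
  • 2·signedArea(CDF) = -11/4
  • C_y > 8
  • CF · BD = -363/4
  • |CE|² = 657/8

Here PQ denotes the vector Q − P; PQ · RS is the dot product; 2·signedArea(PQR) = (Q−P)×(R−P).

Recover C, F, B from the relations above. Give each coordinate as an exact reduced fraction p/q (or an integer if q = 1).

B = (6, 10)
C = (-9/4, 35/4)
F = (6, 6)

1. F_x = 6  [F is the reflection of A across E]
2. F_y = 6  [F is the reflection of A across E]
   → F = (6, 6)
3. B_x = 6  [A, F, B are collinear ∩ DB ⟂ AF]
4. B_y = 10  [A, F, B are collinear ∩ DB ⟂ AF]
   → B = (6, 10)
5. C_x = -9/4  [2·signedArea(CDF) = -11/4 ∩ CF · BD = -363/4]
6. C_y = 35/4  [2·signedArea(CDF) = -11/4 ∩ CF · BD = -363/4]
   → C = (-9/4, 35/4)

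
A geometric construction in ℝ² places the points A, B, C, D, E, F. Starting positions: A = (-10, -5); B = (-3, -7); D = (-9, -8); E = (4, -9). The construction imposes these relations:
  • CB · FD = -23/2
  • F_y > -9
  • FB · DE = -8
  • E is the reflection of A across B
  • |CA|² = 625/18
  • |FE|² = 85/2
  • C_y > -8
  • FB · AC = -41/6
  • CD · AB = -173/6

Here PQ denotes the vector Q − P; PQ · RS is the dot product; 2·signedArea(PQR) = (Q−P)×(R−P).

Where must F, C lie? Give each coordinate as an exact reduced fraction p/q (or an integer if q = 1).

1. F_x = -5/2  [line -13·x + 1·y + -24 = 0 ∩ |FE|² = 85/2]
2. F_y = -17/2  [line -13·x + 1·y + -24 = 0 ∩ |FE|² = 85/2]
   → F = (-5/2, -17/2)
3. C_x = -29/6  [CD · AB = -173/6 ∩ FB · AC = -41/6]
4. C_y = -47/6  [CD · AB = -173/6 ∩ FB · AC = -41/6]
   → C = (-29/6, -47/6)

C = (-29/6, -47/6)
F = (-5/2, -17/2)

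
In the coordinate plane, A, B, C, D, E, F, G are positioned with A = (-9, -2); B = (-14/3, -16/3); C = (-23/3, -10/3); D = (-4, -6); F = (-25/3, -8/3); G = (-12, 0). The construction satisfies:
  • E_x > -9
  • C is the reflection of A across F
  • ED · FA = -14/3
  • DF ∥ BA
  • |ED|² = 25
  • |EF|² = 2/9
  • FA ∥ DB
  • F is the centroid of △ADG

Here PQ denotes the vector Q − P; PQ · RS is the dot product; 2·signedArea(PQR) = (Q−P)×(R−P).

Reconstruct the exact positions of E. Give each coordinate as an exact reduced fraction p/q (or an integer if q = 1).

1. E_x = -8  [line 2/3·x + -2/3·y + 10/3 = 0 ∩ |EF|² = 2/9]
2. E_y = -3  [line 2/3·x + -2/3·y + 10/3 = 0 ∩ |EF|² = 2/9]
   → E = (-8, -3)

E = (-8, -3)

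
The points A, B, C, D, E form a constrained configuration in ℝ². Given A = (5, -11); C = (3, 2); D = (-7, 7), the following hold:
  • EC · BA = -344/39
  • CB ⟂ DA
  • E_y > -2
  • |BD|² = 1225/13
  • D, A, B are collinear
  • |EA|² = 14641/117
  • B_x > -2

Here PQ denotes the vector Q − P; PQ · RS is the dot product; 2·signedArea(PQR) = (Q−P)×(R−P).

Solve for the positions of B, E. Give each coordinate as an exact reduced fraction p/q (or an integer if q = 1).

1. B_x = -21/13  [D, A, B are collinear ∩ CB ⟂ DA]
2. B_y = -14/13  [D, A, B are collinear ∩ CB ⟂ DA]
   → B = (-21/13, -14/13)
3. E_x = -47/39  [line -86/13·x + 129/13·y + 344/39 = 0 ∩ |EA|² = 14641/117]
4. E_y = -22/13  [line -86/13·x + 129/13·y + 344/39 = 0 ∩ |EA|² = 14641/117]
   → E = (-47/39, -22/13)

B = (-21/13, -14/13)
E = (-47/39, -22/13)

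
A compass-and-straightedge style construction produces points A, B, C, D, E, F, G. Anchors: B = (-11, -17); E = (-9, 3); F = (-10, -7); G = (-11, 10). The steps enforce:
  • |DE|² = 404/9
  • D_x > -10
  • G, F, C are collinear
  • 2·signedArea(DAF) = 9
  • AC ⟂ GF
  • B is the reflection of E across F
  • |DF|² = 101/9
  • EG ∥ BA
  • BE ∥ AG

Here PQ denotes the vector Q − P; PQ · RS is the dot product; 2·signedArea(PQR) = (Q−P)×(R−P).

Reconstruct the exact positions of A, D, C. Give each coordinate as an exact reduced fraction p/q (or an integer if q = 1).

A = (-13, -10)
C = (-1426/145, -1423/145)
D = (-29/3, -11/3)

1. A_x = -13  [BE ∥ AG ∩ EG ∥ BA]
2. A_y = -10  [BE ∥ AG ∩ EG ∥ BA]
   → A = (-13, -10)
3. D_x = -29/3  [line -3·x + 3·y + -18 = 0 ∩ |DF|² = 101/9]
4. D_y = -11/3  [line -3·x + 3·y + -18 = 0 ∩ |DF|² = 101/9]
   → D = (-29/3, -11/3)
5. C_x = -1426/145  [G, F, C are collinear ∩ AC ⟂ GF]
6. C_y = -1423/145  [G, F, C are collinear ∩ AC ⟂ GF]
   → C = (-1426/145, -1423/145)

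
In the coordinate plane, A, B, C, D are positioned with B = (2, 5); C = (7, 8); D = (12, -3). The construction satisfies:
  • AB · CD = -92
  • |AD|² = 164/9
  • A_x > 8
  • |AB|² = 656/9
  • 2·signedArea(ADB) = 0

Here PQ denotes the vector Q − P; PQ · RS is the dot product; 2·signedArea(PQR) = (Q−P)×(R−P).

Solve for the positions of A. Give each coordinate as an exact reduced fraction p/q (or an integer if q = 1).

1. A_x = 26/3  [2·signedArea(ADB) = 0 ∩ AB · CD = -92]
2. A_y = -1/3  [2·signedArea(ADB) = 0 ∩ AB · CD = -92]
   → A = (26/3, -1/3)

A = (26/3, -1/3)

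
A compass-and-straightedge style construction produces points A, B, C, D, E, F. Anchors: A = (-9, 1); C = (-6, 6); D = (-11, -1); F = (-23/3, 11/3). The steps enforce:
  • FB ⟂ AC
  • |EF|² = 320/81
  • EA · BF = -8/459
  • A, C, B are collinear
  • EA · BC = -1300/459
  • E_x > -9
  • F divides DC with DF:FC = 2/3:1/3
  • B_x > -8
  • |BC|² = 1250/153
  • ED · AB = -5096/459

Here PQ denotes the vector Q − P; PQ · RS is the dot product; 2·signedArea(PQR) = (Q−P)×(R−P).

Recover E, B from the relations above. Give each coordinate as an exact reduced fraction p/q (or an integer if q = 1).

B = (-127/17, 181/51)
E = (-77/9, 17/9)

1. B_x = -127/17  [A, C, B are collinear ∩ FB ⟂ AC]
2. B_y = 181/51  [A, C, B are collinear ∩ FB ⟂ AC]
   → B = (-127/17, 181/51)
3. E_x = -77/9  [EA · BF = -8/459 ∩ EA · BC = -1300/459]
4. E_y = 17/9  [EA · BF = -8/459 ∩ EA · BC = -1300/459]
   → E = (-77/9, 17/9)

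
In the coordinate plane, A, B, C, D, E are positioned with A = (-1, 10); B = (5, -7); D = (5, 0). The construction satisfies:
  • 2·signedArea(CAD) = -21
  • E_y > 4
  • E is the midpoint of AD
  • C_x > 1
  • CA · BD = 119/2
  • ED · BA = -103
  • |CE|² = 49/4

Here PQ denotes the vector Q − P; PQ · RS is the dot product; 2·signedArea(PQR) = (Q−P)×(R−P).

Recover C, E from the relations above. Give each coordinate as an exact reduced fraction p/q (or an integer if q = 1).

1. C_x = 2  [CA · BD = 119/2 ∩ 2·signedArea(CAD) = -21]
2. C_y = 3/2  [CA · BD = 119/2 ∩ 2·signedArea(CAD) = -21]
   → C = (2, 3/2)
3. E_x = 2  [E is the midpoint of AD]
4. E_y = 5  [E is the midpoint of AD]
   → E = (2, 5)

C = (2, 3/2)
E = (2, 5)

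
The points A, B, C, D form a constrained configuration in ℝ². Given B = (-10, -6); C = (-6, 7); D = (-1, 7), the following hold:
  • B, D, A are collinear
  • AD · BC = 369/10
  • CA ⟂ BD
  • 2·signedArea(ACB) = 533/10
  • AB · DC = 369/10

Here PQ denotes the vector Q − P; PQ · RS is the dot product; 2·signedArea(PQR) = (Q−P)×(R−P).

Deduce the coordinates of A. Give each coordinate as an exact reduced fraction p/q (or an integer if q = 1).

1. A_x = -131/50  [B, D, A are collinear ∩ CA ⟂ BD]
2. A_y = 233/50  [B, D, A are collinear ∩ CA ⟂ BD]
   → A = (-131/50, 233/50)

A = (-131/50, 233/50)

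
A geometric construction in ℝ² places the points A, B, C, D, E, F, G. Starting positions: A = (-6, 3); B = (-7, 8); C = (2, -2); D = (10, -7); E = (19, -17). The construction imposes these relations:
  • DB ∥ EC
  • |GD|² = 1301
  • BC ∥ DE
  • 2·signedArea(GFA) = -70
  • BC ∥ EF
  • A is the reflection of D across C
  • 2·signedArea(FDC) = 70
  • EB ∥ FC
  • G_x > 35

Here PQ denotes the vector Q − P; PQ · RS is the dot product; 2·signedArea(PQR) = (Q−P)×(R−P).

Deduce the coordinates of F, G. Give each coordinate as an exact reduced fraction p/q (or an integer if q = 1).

1. F_x = 28  [EB ∥ FC ∩ BC ∥ EF]
2. F_y = -27  [EB ∥ FC ∩ BC ∥ EF]
   → F = (28, -27)
3. G_x = 36  [line -30·x + -34·y + -8 = 0 ∩ |GD|² = 1301]
4. G_y = -32  [line -30·x + -34·y + -8 = 0 ∩ |GD|² = 1301]
   → G = (36, -32)

F = (28, -27)
G = (36, -32)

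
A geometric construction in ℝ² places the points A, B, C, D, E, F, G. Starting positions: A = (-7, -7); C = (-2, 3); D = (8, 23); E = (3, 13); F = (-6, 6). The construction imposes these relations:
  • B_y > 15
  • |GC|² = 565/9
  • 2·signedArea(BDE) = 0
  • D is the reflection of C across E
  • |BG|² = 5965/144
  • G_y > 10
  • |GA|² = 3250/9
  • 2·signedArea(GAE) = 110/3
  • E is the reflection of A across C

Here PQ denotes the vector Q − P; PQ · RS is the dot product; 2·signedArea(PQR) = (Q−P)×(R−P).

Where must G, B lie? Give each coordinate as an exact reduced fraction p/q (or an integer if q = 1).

B = (17/4, 31/2)
G = (0, 32/3)

1. G_x = 0  [line -20·x + 10·y + -320/3 = 0 ∩ |GA|² = 3250/9]
2. G_y = 32/3  [line -20·x + 10·y + -320/3 = 0 ∩ |GA|² = 3250/9]
   → G = (0, 32/3)
3. B_x = 17/4  [line 10·x + -5·y + 35 = 0 ∩ |BG|² = 5965/144]
4. B_y = 31/2  [line 10·x + -5·y + 35 = 0 ∩ |BG|² = 5965/144]
   → B = (17/4, 31/2)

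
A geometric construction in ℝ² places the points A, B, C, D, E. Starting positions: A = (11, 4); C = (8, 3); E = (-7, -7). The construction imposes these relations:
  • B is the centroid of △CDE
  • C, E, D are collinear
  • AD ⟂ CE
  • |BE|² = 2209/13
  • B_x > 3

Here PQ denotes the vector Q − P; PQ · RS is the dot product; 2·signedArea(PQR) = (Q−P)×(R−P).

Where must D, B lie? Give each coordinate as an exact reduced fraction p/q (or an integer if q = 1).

B = (50/13, 3/13)
D = (137/13, 61/13)

1. D_x = 137/13  [C, E, D are collinear ∩ AD ⟂ CE]
2. D_y = 61/13  [C, E, D are collinear ∩ AD ⟂ CE]
   → D = (137/13, 61/13)
3. B_x = 50/13  [B is the centroid of △CDE]
4. B_y = 3/13  [B is the centroid of △CDE]
   → B = (50/13, 3/13)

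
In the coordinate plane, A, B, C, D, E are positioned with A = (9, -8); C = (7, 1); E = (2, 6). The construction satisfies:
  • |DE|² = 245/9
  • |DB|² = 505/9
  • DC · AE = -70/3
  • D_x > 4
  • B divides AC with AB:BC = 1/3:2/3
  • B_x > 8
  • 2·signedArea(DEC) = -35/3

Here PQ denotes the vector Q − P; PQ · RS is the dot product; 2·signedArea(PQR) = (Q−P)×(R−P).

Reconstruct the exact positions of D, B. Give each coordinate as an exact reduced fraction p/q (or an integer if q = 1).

1. D_x = 13/3  [2·signedArea(DEC) = -35/3 ∩ DC · AE = -70/3]
2. D_y = 4/3  [2·signedArea(DEC) = -35/3 ∩ DC · AE = -70/3]
   → D = (13/3, 4/3)
3. B_x = 25/3  [B divides AC with AB:BC = 1/3:2/3]
4. B_y = -5  [B divides AC with AB:BC = 1/3:2/3]
   → B = (25/3, -5)

B = (25/3, -5)
D = (13/3, 4/3)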